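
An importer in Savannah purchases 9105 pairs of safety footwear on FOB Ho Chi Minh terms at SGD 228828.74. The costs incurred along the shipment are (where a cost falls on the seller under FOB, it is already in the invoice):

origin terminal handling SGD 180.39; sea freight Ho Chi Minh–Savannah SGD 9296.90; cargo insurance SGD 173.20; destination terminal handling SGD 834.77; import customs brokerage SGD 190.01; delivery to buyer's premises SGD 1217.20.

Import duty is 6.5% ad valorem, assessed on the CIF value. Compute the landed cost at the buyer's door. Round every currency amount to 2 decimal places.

FOB: the seller bears costs until goods are on board at the origin port; the buyer bears freight, insurance and all costs thereafter.
Already in the invoice (seller's account under FOB): origin terminal — exclude.
CIF value = FOB price + freight + insurance = 228828.74 + 9296.90 + 173.20 = 238298.84
Import duty = 238298.84 × 6.5% = 15489.42
Buyer bears: freight 9296.90 + insurance 173.20 + destination terminal 834.77 + brokerage 190.01 + delivery 1217.20 + duty 15489.42 = 27201.50
Landed cost = invoice 228828.74 + 27201.50 = 256030.24

Total landed cost: SGD 256030.24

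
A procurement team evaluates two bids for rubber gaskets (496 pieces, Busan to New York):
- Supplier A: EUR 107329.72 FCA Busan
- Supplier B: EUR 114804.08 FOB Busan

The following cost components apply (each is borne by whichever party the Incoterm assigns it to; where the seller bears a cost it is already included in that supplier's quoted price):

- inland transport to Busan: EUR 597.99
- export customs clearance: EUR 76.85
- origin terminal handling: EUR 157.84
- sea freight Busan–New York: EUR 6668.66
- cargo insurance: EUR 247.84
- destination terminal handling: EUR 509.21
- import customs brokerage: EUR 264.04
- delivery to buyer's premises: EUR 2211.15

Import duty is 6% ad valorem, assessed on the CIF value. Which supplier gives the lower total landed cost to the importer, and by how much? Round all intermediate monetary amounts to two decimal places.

Supplier A (FCA):
CIF value = FCA price + origin terminal + freight + insurance = 107329.72 + 157.84 + 6668.66 + 247.84 = 114404.06
Import duty = 114404.06 × 6% = 6864.24
Buyer bears (A): 157.84 + 6668.66 + 247.84 + 509.21 + 264.04 + 2211.15 = 10058.74
Landed cost (A) = invoice 107329.72 + 10058.74 + duty 6864.24 = 124252.70
Supplier B (FOB):
CIF value = FOB price + freight + insurance = 114804.08 + 6668.66 + 247.84 = 121720.58
Import duty = 121720.58 × 6% = 7303.23
Buyer bears (B): 6668.66 + 247.84 + 509.21 + 264.04 + 2211.15 = 9900.90
Landed cost (B) = invoice 114804.08 + 9900.90 + duty 7303.23 = 132008.21
Difference = |124252.70 − 132008.21| = 7755.51

Supplier A is cheaper by EUR 7755.51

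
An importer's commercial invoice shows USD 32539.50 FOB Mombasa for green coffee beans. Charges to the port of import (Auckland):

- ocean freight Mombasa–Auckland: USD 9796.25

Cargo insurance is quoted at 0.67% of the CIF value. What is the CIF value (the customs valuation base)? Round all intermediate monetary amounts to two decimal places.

CIF value: USD 42621.31

Let C be the CIF value. C = FOB price + freight + 0.67% × C
C − 0.67% × C = 32539.50 + 9796.25
0.9933 × C = 42335.75
C = 42335.75 / 0.9933 = 42621.31
Insurance premium = 0.67% × 42621.31 = 285.56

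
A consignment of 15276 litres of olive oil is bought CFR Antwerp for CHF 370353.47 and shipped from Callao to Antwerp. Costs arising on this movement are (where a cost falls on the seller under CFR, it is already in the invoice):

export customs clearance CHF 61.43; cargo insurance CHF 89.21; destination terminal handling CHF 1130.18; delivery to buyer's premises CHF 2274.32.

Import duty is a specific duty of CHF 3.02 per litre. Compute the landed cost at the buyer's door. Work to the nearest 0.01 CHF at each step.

CFR: the seller pays costs through ocean freight to the destination port, but not insurance.
Already in the invoice (seller's account under CFR): export clearance — exclude.
CIF value = CFR price + insurance = 370353.47 + 89.21 = 370442.68
Import duty = 15276 × 3.02 = 46133.52
Buyer bears: insurance 89.21 + destination terminal 1130.18 + delivery 2274.32 + duty 46133.52 = 49627.23
Landed cost = invoice 370353.47 + 49627.23 = 419980.70

Total landed cost: CHF 419980.70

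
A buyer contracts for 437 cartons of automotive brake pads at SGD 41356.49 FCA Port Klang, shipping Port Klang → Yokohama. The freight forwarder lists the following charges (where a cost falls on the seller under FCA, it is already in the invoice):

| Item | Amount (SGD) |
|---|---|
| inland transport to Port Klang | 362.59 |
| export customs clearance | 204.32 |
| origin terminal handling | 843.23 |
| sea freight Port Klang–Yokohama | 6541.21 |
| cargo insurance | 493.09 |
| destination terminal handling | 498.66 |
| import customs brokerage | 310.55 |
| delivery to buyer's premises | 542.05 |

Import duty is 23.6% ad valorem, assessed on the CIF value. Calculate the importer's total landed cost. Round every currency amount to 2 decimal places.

Total landed cost: SGD 62204.51

FCA: the seller delivers export-cleared goods to the carrier; the buyer bears costs from that point.
Already in the invoice (seller's account under FCA): inland to port, export clearance — exclude.
CIF value = FCA price + origin terminal + freight + insurance = 41356.49 + 843.23 + 6541.21 + 493.09 = 49234.02
Import duty = 49234.02 × 23.6% = 11619.23
Buyer bears: origin terminal 843.23 + freight 6541.21 + insurance 493.09 + destination terminal 498.66 + brokerage 310.55 + delivery 542.05 + duty 11619.23 = 20848.02
Landed cost = invoice 41356.49 + 20848.02 = 62204.51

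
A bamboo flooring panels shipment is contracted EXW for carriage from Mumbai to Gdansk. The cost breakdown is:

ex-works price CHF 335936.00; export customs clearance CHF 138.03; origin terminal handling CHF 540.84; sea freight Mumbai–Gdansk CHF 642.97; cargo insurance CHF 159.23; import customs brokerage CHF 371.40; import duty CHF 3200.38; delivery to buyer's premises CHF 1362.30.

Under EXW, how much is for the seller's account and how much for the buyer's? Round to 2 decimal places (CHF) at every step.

Seller: CHF 335936.00; buyer: CHF 6415.15

EXW: the seller makes goods available at their premises; the buyer bears all onward costs.
Seller's account: goods 335936.00 = 335936.00
Buyer's account: export clearance 138.03 + origin terminal 540.84 + freight 642.97 + insurance 159.23 + brokerage 371.40 + duty 3200.38 + delivery 1362.30 = 6415.15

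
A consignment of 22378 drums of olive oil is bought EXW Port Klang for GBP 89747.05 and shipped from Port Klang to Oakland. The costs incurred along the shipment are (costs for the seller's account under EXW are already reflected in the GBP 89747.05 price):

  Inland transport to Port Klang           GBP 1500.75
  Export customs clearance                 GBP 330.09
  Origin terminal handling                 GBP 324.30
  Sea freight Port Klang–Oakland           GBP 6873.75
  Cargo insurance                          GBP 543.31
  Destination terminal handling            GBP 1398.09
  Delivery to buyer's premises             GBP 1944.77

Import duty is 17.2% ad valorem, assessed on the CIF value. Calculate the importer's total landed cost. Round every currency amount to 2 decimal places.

EXW: the seller makes goods available at their premises; the buyer bears all onward costs.
CIF value = EXW price + inland to port + export clearance + origin terminal + freight + insurance = 89747.05 + 1500.75 + 330.09 + 324.30 + 6873.75 + 543.31 = 99319.25
Import duty = 99319.25 × 17.2% = 17082.91
Buyer bears: inland to port 1500.75 + export clearance 330.09 + origin terminal 324.30 + freight 6873.75 + insurance 543.31 + destination terminal 1398.09 + delivery 1944.77 + duty 17082.91 = 29997.97
Landed cost = invoice 89747.05 + 29997.97 = 119745.02

Total landed cost: GBP 119745.02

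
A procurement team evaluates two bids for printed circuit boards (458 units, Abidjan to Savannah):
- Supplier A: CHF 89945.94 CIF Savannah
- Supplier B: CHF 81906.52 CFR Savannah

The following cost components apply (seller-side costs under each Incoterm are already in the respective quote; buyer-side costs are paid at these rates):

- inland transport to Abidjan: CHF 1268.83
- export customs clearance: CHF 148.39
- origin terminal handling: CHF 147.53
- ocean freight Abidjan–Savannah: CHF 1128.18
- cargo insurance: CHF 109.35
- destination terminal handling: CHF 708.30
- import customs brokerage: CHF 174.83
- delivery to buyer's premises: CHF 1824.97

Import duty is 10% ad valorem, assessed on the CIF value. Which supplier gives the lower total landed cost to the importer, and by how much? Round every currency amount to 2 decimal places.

Supplier B is cheaper by CHF 8723.07

Supplier A (CIF):
The CIF price already equals the CIF value: 89945.94
Import duty = 89945.94 × 10% = 8994.59
Buyer bears (A): 708.30 + 174.83 + 1824.97 = 2708.10
Landed cost (A) = invoice 89945.94 + 2708.10 + duty 8994.59 = 101648.63
Supplier B (CFR):
CIF value = CFR price + insurance = 81906.52 + 109.35 = 82015.87
Import duty = 82015.87 × 10% = 8201.59
Buyer bears (B): 109.35 + 708.30 + 174.83 + 1824.97 = 2817.45
Landed cost (B) = invoice 81906.52 + 2817.45 + duty 8201.59 = 92925.56
Difference = |101648.63 − 92925.56| = 8723.07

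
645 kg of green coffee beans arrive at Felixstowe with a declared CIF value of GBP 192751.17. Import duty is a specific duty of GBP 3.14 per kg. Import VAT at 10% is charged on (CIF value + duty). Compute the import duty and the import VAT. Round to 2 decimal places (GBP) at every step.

Import duty = 645 × 3.14 = 2025.30
VAT base = CIF + duty = 192751.17 + 2025.30 = 194776.47
Import VAT = 194776.47 × 10% = 19477.65

Import duty: GBP 2025.30; import VAT: GBP 19477.65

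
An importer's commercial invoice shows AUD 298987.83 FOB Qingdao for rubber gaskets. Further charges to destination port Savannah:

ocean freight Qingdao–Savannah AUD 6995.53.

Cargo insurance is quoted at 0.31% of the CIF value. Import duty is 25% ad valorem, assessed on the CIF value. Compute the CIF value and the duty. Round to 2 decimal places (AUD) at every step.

CIF value: AUD 306934.86; import duty: AUD 76733.72

Let C be the CIF value. C = FOB price + freight + 0.31% × C
C − 0.31% × C = 298987.83 + 6995.53
0.9969 × C = 305983.36
C = 305983.36 / 0.9969 = 306934.86
Insurance premium = 0.31% × 306934.86 = 951.50
Import duty = 306934.86 × 25% = 76733.72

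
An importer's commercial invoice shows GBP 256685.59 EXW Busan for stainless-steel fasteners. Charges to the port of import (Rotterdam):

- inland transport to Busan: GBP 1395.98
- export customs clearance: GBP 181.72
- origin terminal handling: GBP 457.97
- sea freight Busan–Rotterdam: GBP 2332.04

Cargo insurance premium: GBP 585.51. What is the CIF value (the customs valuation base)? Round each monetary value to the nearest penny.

CIF value: GBP 261638.81

CIF = EXW price + pre-shipment costs + freight + insurance
CIF = 256685.59 + 1395.98 + 181.72 + 457.97 + 2332.04 + 585.51 = 261638.81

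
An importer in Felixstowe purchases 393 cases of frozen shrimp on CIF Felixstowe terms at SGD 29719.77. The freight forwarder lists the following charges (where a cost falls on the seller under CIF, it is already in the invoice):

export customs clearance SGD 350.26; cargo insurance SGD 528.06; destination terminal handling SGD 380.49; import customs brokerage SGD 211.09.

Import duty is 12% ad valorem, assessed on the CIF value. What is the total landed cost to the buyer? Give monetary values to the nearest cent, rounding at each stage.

CIF: the seller pays costs through ocean freight and marine insurance to the destination port.
Already in the invoice (seller's account under CIF): export clearance, insurance — exclude.
The CIF price already equals the CIF value: 29719.77
Import duty = 29719.77 × 12% = 3566.37
Buyer bears: destination terminal 380.49 + brokerage 211.09 + duty 3566.37 = 4157.95
Landed cost = invoice 29719.77 + 4157.95 = 33877.72

Total landed cost: SGD 33877.72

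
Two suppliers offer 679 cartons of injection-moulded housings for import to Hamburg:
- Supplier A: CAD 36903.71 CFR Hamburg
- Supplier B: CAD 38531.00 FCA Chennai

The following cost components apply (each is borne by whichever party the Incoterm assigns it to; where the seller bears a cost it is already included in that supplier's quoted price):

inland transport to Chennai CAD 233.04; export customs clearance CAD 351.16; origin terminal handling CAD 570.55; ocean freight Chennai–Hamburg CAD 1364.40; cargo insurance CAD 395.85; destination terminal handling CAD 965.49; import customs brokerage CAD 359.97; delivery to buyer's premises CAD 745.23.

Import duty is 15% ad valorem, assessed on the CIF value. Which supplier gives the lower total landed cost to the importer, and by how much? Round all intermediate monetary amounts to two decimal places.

Supplier A is cheaper by CAD 4096.58

Supplier A (CFR):
CIF value = CFR price + insurance = 36903.71 + 395.85 = 37299.56
Import duty = 37299.56 × 15% = 5594.93
Buyer bears (A): 395.85 + 965.49 + 359.97 + 745.23 = 2466.54
Landed cost (A) = invoice 36903.71 + 2466.54 + duty 5594.93 = 44965.18
Supplier B (FCA):
CIF value = FCA price + origin terminal + freight + insurance = 38531.00 + 570.55 + 1364.40 + 395.85 = 40861.80
Import duty = 40861.80 × 15% = 6129.27
Buyer bears (B): 570.55 + 1364.40 + 395.85 + 965.49 + 359.97 + 745.23 = 4401.49
Landed cost (B) = invoice 38531.00 + 4401.49 + duty 6129.27 = 49061.76
Difference = |44965.18 − 49061.76| = 4096.58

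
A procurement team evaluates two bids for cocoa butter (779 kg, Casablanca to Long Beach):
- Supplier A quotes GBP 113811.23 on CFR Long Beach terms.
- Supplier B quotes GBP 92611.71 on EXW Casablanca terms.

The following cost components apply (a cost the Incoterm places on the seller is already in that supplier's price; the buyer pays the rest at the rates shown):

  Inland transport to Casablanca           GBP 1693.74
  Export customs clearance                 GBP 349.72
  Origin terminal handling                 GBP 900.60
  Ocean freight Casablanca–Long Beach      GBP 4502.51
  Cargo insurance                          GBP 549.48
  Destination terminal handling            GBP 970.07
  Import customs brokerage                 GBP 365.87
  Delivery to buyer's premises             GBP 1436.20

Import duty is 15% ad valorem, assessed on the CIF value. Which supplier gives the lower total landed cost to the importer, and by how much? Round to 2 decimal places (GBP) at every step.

Supplier A (CFR):
CIF value = CFR price + insurance = 113811.23 + 549.48 = 114360.71
Import duty = 114360.71 × 15% = 17154.11
Buyer bears (A): 549.48 + 970.07 + 365.87 + 1436.20 = 3321.62
Landed cost (A) = invoice 113811.23 + 3321.62 + duty 17154.11 = 134286.96
Supplier B (EXW):
CIF value = EXW price + inland to port + export clearance + origin terminal + freight + insurance = 92611.71 + 1693.74 + 349.72 + 900.60 + 4502.51 + 549.48 = 100607.76
Import duty = 100607.76 × 15% = 15091.16
Buyer bears (B): 1693.74 + 349.72 + 900.60 + 4502.51 + 549.48 + 970.07 + 365.87 + 1436.20 = 10768.19
Landed cost (B) = invoice 92611.71 + 10768.19 + duty 15091.16 = 118471.06
Difference = |134286.96 − 118471.06| = 15815.90

Supplier B is cheaper by GBP 15815.90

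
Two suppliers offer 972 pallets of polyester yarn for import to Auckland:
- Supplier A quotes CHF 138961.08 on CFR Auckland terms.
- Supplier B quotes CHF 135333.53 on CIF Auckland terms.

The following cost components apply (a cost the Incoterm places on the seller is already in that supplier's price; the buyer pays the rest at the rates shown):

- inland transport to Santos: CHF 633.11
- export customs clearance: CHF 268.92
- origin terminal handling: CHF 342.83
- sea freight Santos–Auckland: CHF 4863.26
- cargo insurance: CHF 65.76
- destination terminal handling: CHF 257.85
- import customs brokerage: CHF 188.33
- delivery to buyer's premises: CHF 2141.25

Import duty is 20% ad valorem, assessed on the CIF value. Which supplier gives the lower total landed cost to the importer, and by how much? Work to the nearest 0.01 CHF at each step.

Supplier B is cheaper by CHF 4431.97

Supplier A (CFR):
CIF value = CFR price + insurance = 138961.08 + 65.76 = 139026.84
Import duty = 139026.84 × 20% = 27805.37
Buyer bears (A): 65.76 + 257.85 + 188.33 + 2141.25 = 2653.19
Landed cost (A) = invoice 138961.08 + 2653.19 + duty 27805.37 = 169419.64
Supplier B (CIF):
The CIF price already equals the CIF value: 135333.53
Import duty = 135333.53 × 20% = 27066.71
Buyer bears (B): 257.85 + 188.33 + 2141.25 = 2587.43
Landed cost (B) = invoice 135333.53 + 2587.43 + duty 27066.71 = 164987.67
Difference = |169419.64 − 164987.67| = 4431.97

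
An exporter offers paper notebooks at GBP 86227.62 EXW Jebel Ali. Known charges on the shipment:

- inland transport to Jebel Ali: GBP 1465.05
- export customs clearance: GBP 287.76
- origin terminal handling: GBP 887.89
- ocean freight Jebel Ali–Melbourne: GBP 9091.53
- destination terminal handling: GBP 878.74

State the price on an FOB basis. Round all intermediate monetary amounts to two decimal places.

FOB price: GBP 88868.32

Not relevant to the conversion: freight, destination terminal — on the buyer under both terms; not part of either seller's price.
From EXW to FOB, the seller additionally bears: inland to port, export clearance, origin terminal.
FOB price = 86227.62 + 1465.05 + 287.76 + 887.89 = 88868.32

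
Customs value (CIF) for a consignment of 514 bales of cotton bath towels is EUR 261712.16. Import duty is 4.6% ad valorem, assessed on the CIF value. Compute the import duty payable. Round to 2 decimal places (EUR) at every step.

Import duty = 261712.16 × 4.6% = 12038.76

Import duty: EUR 12038.76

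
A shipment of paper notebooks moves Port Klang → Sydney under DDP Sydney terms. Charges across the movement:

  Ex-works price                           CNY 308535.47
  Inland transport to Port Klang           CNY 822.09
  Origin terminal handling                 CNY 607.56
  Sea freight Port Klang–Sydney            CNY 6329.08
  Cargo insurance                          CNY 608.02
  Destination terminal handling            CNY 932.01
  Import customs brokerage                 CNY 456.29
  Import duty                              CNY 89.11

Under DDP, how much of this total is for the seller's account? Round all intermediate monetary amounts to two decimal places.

Seller's account: CNY 318379.63

DDP: the seller bears all costs including import duty.
Seller's account: goods 308535.47 + inland to port 822.09 + origin terminal 607.56 + freight 6329.08 + insurance 608.02 + destination terminal 932.01 + brokerage 456.29 + duty 89.11 = 318379.63
Buyer's account: 0.00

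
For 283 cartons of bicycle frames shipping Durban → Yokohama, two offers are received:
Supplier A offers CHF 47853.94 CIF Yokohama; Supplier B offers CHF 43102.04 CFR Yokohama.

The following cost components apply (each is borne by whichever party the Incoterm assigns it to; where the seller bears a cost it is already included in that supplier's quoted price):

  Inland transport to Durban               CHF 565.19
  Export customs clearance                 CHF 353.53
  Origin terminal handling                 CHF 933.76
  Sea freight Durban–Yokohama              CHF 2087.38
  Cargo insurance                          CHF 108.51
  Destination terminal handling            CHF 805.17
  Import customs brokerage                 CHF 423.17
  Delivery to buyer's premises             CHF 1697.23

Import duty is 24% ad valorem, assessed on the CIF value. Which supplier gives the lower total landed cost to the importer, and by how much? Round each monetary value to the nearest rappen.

Supplier A (CIF):
The CIF price already equals the CIF value: 47853.94
Import duty = 47853.94 × 24% = 11484.95
Buyer bears (A): 805.17 + 423.17 + 1697.23 = 2925.57
Landed cost (A) = invoice 47853.94 + 2925.57 + duty 11484.95 = 62264.46
Supplier B (CFR):
CIF value = CFR price + insurance = 43102.04 + 108.51 = 43210.55
Import duty = 43210.55 × 24% = 10370.53
Buyer bears (B): 108.51 + 805.17 + 423.17 + 1697.23 = 3034.08
Landed cost (B) = invoice 43102.04 + 3034.08 + duty 10370.53 = 56506.65
Difference = |62264.46 − 56506.65| = 5757.81

Supplier B is cheaper by CHF 5757.81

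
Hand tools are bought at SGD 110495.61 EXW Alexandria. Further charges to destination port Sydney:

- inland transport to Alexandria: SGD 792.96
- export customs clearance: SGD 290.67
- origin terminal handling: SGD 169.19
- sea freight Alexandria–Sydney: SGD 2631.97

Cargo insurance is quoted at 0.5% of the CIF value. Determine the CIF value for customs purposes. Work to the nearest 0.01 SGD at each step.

Let C be the CIF value. C = EXW price + pre-shipment costs + freight + 0.5% × C
C − 0.5% × C = 110495.61 + 792.96 + 290.67 + 169.19 + 2631.97
0.995 × C = 114380.40
C = 114380.40 / 0.995 = 114955.18
Insurance premium = 0.5% × 114955.18 = 574.78

CIF value: SGD 114955.18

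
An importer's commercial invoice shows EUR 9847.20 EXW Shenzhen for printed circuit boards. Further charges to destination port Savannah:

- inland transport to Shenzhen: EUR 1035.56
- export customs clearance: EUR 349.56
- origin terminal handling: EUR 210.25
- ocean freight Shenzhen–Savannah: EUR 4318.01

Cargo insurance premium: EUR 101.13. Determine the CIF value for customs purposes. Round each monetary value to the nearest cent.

CIF = EXW price + pre-shipment costs + freight + insurance
CIF = 9847.20 + 1035.56 + 349.56 + 210.25 + 4318.01 + 101.13 = 15861.71

CIF value: EUR 15861.71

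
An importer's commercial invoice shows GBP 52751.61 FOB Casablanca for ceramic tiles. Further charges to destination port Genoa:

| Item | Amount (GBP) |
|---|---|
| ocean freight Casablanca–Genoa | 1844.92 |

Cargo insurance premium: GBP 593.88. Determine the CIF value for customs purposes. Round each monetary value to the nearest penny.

CIF = FOB price + freight + insurance
CIF = 52751.61 + 1844.92 + 593.88 = 55190.41

CIF value: GBP 55190.41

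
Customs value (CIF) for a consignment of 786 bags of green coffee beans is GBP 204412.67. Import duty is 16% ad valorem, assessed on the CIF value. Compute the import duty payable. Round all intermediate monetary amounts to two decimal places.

Import duty = 204412.67 × 16% = 32706.03

Import duty: GBP 32706.03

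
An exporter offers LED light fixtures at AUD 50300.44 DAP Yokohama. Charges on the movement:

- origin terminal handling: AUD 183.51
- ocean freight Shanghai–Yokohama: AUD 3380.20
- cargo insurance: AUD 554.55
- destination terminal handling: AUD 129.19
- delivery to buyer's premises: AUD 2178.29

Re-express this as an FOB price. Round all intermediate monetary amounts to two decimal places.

FOB price: AUD 44058.21

Not relevant to the conversion: origin terminal — on the seller under both DAP and FOB; already in the DAP price and stays in the FOB price.
From DAP to FOB, the seller no longer bears: freight, insurance, destination terminal, delivery.
FOB price = 50300.44 − 3380.20 − 554.55 − 129.19 − 2178.29 = 44058.21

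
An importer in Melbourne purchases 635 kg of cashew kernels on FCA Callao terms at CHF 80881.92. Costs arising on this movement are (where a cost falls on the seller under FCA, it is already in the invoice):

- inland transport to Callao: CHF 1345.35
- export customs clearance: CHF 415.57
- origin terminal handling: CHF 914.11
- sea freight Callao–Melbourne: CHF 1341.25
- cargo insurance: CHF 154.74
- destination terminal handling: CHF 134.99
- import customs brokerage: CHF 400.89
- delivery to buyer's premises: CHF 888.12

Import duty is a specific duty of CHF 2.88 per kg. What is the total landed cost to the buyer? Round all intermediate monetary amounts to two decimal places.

FCA: the seller delivers export-cleared goods to the carrier; the buyer bears costs from that point.
Already in the invoice (seller's account under FCA): inland to port, export clearance — exclude.
CIF value = FCA price + origin terminal + freight + insurance = 80881.92 + 914.11 + 1341.25 + 154.74 = 83292.02
Import duty = 635 × 2.88 = 1828.80
Buyer bears: origin terminal 914.11 + freight 1341.25 + insurance 154.74 + destination terminal 134.99 + brokerage 400.89 + delivery 888.12 + duty 1828.80 = 5662.90
Landed cost = invoice 80881.92 + 5662.90 = 86544.82

Total landed cost: CHF 86544.82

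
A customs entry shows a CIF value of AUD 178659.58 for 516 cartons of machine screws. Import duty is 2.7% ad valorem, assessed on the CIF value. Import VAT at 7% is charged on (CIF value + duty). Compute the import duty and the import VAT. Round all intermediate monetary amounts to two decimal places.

Import duty: AUD 4823.81; import VAT: AUD 12843.84

Import duty = 178659.58 × 2.7% = 4823.81
VAT base = CIF + duty = 178659.58 + 4823.81 = 183483.39
Import VAT = 183483.39 × 7% = 12843.84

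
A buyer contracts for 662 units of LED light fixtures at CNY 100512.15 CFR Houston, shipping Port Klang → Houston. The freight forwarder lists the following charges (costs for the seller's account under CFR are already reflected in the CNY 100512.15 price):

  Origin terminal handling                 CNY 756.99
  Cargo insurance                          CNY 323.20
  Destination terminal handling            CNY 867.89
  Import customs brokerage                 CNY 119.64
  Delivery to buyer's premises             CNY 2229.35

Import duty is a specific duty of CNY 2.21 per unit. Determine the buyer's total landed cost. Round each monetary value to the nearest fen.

CFR: the seller pays costs through ocean freight to the destination port, but not insurance.
Already in the invoice (seller's account under CFR): origin terminal — exclude.
CIF value = CFR price + insurance = 100512.15 + 323.20 = 100835.35
Import duty = 662 × 2.21 = 1463.02
Buyer bears: insurance 323.20 + destination terminal 867.89 + brokerage 119.64 + delivery 2229.35 + duty 1463.02 = 5003.10
Landed cost = invoice 100512.15 + 5003.10 = 105515.25

Total landed cost: CNY 105515.25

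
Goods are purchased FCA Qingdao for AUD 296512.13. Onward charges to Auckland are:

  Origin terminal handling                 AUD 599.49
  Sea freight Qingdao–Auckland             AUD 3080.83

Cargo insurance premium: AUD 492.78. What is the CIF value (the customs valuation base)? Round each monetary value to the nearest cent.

CIF value: AUD 300685.23

CIF = FCA price + pre-shipment costs + freight + insurance
CIF = 296512.13 + 599.49 + 3080.83 + 492.78 = 300685.23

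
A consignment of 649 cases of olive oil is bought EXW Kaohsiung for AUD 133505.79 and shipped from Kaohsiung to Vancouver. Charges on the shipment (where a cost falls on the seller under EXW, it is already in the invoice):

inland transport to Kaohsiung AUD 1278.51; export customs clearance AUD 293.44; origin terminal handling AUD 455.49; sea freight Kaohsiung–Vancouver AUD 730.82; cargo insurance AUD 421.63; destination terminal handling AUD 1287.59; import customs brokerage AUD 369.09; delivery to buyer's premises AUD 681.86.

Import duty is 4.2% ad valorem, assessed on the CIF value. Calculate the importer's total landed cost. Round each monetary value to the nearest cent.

Total landed cost: AUD 144765.02

EXW: the seller makes goods available at their premises; the buyer bears all onward costs.
CIF value = EXW price + inland to port + export clearance + origin terminal + freight + insurance = 133505.79 + 1278.51 + 293.44 + 455.49 + 730.82 + 421.63 = 136685.68
Import duty = 136685.68 × 4.2% = 5740.80
Buyer bears: inland to port 1278.51 + export clearance 293.44 + origin terminal 455.49 + freight 730.82 + insurance 421.63 + destination terminal 1287.59 + brokerage 369.09 + delivery 681.86 + duty 5740.80 = 11259.23
Landed cost = invoice 133505.79 + 11259.23 = 144765.02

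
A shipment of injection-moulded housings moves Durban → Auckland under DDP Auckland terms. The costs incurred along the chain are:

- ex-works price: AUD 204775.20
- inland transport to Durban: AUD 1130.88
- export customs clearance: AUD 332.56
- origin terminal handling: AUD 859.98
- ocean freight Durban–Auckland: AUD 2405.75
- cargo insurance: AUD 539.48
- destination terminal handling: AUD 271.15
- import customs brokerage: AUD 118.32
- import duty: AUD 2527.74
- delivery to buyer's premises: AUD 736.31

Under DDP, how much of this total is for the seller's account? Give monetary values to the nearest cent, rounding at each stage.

DDP: the seller bears all costs including import duty.
Seller's account: goods 204775.20 + inland to port 1130.88 + export clearance 332.56 + origin terminal 859.98 + freight 2405.75 + insurance 539.48 + destination terminal 271.15 + brokerage 118.32 + duty 2527.74 + delivery 736.31 = 213697.37
Buyer's account: 0.00

Seller's account: AUD 213697.37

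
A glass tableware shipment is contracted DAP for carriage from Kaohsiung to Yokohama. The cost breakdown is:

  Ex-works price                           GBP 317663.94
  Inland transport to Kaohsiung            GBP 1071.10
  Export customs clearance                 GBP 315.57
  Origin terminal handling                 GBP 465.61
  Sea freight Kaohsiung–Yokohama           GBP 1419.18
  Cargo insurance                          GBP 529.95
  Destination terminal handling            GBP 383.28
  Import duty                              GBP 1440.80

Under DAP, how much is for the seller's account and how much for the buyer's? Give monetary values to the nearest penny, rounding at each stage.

Seller: GBP 321848.63; buyer: GBP 1440.80

DAP: the seller bears all costs to the named destination except import duty and clearance.
Seller's account: goods 317663.94 + inland to port 1071.10 + export clearance 315.57 + origin terminal 465.61 + freight 1419.18 + insurance 529.95 + destination terminal 383.28 = 321848.63
Buyer's account: duty 1440.80 = 1440.80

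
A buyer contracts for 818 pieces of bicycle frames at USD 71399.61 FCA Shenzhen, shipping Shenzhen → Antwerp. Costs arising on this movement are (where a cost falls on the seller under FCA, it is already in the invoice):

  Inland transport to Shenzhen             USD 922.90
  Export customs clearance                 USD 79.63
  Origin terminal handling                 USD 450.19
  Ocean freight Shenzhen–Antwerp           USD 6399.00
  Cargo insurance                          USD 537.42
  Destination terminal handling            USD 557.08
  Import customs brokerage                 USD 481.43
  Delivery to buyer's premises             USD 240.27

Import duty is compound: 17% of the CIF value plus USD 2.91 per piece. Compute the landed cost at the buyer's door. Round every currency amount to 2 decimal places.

FCA: the seller delivers export-cleared goods to the carrier; the buyer bears costs from that point.
Already in the invoice (seller's account under FCA): inland to port, export clearance — exclude.
CIF value = FCA price + origin terminal + freight + insurance = 71399.61 + 450.19 + 6399.00 + 537.42 = 78786.22
Ad valorem component: 78786.22 × 17% = 13393.66
Specific component: 818 × 2.91 = 2380.38
Import duty = 13393.66 + 2380.38 = 15774.04
Buyer bears: origin terminal 450.19 + freight 6399.00 + insurance 537.42 + destination terminal 557.08 + brokerage 481.43 + delivery 240.27 + duty 15774.04 = 24439.43
Landed cost = invoice 71399.61 + 24439.43 = 95839.04

Total landed cost: USD 95839.04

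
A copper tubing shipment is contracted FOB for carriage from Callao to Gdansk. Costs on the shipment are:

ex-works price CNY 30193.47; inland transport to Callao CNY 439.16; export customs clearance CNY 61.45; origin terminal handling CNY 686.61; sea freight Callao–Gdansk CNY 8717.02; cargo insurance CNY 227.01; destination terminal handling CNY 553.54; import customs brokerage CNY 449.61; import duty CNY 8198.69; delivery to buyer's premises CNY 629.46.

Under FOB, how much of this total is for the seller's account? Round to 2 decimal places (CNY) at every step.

Seller's account: CNY 31380.69

FOB: the seller bears costs until goods are on board at the origin port; the buyer bears freight, insurance and all costs thereafter.
Seller's account: goods 30193.47 + inland to port 439.16 + export clearance 61.45 + origin terminal 686.61 = 31380.69
Buyer's account: freight 8717.02 + insurance 227.01 + destination terminal 553.54 + brokerage 449.61 + duty 8198.69 + delivery 629.46 = 18775.33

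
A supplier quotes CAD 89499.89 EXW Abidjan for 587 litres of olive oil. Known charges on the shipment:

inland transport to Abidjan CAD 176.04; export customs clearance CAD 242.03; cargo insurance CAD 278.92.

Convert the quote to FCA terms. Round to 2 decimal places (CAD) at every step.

FCA price: CAD 89917.96

Not relevant to the conversion: insurance — on the buyer under both terms; not part of either seller's price.
From EXW to FCA, the seller additionally bears: inland to port, export clearance.
FCA price = 89499.89 + 176.04 + 242.03 = 89917.96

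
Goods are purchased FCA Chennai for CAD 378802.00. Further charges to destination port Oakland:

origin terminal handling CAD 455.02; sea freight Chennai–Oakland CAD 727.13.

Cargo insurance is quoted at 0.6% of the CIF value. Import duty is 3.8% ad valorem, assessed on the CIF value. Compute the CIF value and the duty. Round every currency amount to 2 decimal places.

CIF value: CAD 382277.82; import duty: CAD 14526.56

Let C be the CIF value. C = FCA price + pre-shipment costs + freight + 0.6% × C
C − 0.6% × C = 378802.00 + 455.02 + 727.13
0.994 × C = 379984.15
C = 379984.15 / 0.994 = 382277.82
Insurance premium = 0.6% × 382277.82 = 2293.67
Import duty = 382277.82 × 3.8% = 14526.56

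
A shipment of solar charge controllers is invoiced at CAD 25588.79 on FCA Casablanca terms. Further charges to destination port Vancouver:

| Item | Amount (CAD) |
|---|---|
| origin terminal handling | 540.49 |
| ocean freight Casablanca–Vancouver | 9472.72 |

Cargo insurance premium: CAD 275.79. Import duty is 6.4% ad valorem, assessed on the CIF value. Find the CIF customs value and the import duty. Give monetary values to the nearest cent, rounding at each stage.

CIF = FCA price + pre-shipment costs + freight + insurance
CIF = 25588.79 + 540.49 + 9472.72 + 275.79 = 35877.79
Import duty = 35877.79 × 6.4% = 2296.18

CIF value: CAD 35877.79; import duty: CAD 2296.18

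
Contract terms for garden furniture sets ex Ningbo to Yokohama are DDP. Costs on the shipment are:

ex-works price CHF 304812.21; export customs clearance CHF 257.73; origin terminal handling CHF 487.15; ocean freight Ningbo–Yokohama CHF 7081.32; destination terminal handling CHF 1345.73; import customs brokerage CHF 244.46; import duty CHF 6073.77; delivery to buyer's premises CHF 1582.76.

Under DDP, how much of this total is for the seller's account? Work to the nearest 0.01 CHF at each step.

DDP: the seller bears all costs including import duty.
Seller's account: goods 304812.21 + export clearance 257.73 + origin terminal 487.15 + freight 7081.32 + destination terminal 1345.73 + brokerage 244.46 + duty 6073.77 + delivery 1582.76 = 321885.13
Buyer's account: 0.00

Seller's account: CHF 321885.13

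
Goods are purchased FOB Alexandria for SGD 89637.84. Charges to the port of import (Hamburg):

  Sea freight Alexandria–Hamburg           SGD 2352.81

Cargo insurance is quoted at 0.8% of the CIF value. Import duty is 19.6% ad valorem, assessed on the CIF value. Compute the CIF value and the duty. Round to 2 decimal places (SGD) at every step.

Let C be the CIF value. C = FOB price + freight + 0.8% × C
C − 0.8% × C = 89637.84 + 2352.81
0.992 × C = 91990.65
C = 91990.65 / 0.992 = 92732.51
Insurance premium = 0.8% × 92732.51 = 741.86
Import duty = 92732.51 × 19.6% = 18175.57

CIF value: SGD 92732.51; import duty: SGD 18175.57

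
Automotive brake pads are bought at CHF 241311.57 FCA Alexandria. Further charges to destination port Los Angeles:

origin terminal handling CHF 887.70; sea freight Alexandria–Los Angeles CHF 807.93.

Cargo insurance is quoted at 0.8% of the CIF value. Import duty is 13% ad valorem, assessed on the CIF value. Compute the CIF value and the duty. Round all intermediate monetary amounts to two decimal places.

CIF value: CHF 244966.94; import duty: CHF 31845.70

Let C be the CIF value. C = FCA price + pre-shipment costs + freight + 0.8% × C
C − 0.8% × C = 241311.57 + 887.70 + 807.93
0.992 × C = 243007.20
C = 243007.20 / 0.992 = 244966.94
Insurance premium = 0.8% × 244966.94 = 1959.74
Import duty = 244966.94 × 13% = 31845.70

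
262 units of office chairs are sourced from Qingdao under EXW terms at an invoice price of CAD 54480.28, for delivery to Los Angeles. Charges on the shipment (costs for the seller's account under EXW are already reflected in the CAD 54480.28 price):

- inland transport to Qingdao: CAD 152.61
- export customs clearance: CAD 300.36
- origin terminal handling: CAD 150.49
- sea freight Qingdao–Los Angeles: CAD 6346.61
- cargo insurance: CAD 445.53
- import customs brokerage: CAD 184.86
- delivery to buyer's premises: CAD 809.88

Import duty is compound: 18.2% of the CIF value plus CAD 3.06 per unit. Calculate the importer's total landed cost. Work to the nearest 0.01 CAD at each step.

EXW: the seller makes goods available at their premises; the buyer bears all onward costs.
CIF value = EXW price + inland to port + export clearance + origin terminal + freight + insurance = 54480.28 + 152.61 + 300.36 + 150.49 + 6346.61 + 445.53 = 61875.88
Ad valorem component: 61875.88 × 18.2% = 11261.41
Specific component: 262 × 3.06 = 801.72
Import duty = 11261.41 + 801.72 = 12063.13
Buyer bears: inland to port 152.61 + export clearance 300.36 + origin terminal 150.49 + freight 6346.61 + insurance 445.53 + brokerage 184.86 + delivery 809.88 + duty 12063.13 = 20453.47
Landed cost = invoice 54480.28 + 20453.47 = 74933.75

Total landed cost: CAD 74933.75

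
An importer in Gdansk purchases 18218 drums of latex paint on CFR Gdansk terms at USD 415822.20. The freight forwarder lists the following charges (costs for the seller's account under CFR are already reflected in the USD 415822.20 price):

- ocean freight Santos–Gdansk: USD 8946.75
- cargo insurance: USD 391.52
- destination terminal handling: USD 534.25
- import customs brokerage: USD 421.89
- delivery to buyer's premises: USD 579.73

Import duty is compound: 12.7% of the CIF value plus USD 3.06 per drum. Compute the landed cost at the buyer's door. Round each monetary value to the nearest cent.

CFR: the seller pays costs through ocean freight to the destination port, but not insurance.
Already in the invoice (seller's account under CFR): freight — exclude.
CIF value = CFR price + insurance = 415822.20 + 391.52 = 416213.72
Ad valorem component: 416213.72 × 12.7% = 52859.14
Specific component: 18218 × 3.06 = 55747.08
Import duty = 52859.14 + 55747.08 = 108606.22
Buyer bears: insurance 391.52 + destination terminal 534.25 + brokerage 421.89 + delivery 579.73 + duty 108606.22 = 110533.61
Landed cost = invoice 415822.20 + 110533.61 = 526355.81

Total landed cost: USD 526355.81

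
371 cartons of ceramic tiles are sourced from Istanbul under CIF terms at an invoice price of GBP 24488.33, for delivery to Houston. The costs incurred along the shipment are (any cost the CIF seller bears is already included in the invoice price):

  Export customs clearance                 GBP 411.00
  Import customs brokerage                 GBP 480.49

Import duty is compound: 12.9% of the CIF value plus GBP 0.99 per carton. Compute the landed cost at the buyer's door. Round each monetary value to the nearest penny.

Total landed cost: GBP 28495.10

CIF: the seller pays costs through ocean freight and marine insurance to the destination port.
Already in the invoice (seller's account under CIF): export clearance — exclude.
The CIF price already equals the CIF value: 24488.33
Ad valorem component: 24488.33 × 12.9% = 3158.99
Specific component: 371 × 0.99 = 367.29
Import duty = 3158.99 + 367.29 = 3526.28
Buyer bears: brokerage 480.49 + duty 3526.28 = 4006.77
Landed cost = invoice 24488.33 + 4006.77 = 28495.10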